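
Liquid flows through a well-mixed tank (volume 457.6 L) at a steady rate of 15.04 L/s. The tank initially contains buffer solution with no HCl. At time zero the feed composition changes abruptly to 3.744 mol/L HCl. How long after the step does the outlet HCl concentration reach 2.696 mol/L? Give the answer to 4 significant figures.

Species balance: V dC/dt = Q(C_in − C) ⇒ τ = V/Q = 30.4255 s.
C(t) = C_in + (C₀ − C_in) e^(−t/τ). Set C = 2.696 and solve for t:
e^(−t/τ) = (C − C_in)/(C₀ − C_in) = (2.696 − 3.744)/(0 − 3.744) = 0.279915
t = −τ ln(…) = 30.4255 × 1.27327 = 38.7399 s.

38.74 s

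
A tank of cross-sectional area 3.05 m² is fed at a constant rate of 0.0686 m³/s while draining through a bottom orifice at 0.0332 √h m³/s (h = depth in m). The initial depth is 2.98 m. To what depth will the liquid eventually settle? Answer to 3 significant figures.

Unsteady balance on liquid volume: A dh/dt = Q_in − 0.0332 √h. At steady state dh/dt = 0:
Q_in = 0.0332 √h_ss ⇒ √h_ss = 0.0686/0.0332 = 2.0663.
h_ss = 2.0663² = 4.2695 m. (Since h₀ = 2.98 m < h_ss, the level will rise toward this value.)

4.27 m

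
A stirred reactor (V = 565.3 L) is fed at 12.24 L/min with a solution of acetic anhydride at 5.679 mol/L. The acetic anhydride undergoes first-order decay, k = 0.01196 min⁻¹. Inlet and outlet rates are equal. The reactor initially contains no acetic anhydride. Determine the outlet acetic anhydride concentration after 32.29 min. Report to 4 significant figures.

V dC/dt = Q(C_in − C) − k V C.
dC/dt = (Q/V) C_in − (Q/V + k) C; effective rate a = Q/V + k = 0.0216522 + 0.01196 = 0.0336122 min⁻¹.
C_ss = Q C_in/(Q + kV) = 3.65828 mol/L; C(t) = C_ss + (C₀ − C_ss) e^(−a t).
C(32.29) = 3.65828 + (-3.65828)·e^(−0.0336122·32.29) = 3.65828 + (-3.65828)·0.337787 = 2.42256 mol/L.

2.423 mol/L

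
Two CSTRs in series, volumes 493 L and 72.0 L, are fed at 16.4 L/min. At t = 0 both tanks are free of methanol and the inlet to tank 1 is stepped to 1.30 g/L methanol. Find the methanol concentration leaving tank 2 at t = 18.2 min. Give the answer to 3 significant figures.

Species balance on tank i: dCᵢ/dt = (Cᵢ₋₁ − Cᵢ)/τᵢ with τᵢ = Vᵢ/Q.
τ₁ = 493/16.4 = 30.061 min; τ₂ = 72.0/16.4 = 4.3902 min.
Solving the cascade with C₁(0)=C₂(0)=0 gives C₂(t) = C_in[1 − (τ₁ e^(−t/τ₁) − τ₂ e^(−t/τ₂))/(τ₁ − τ₂)].
At t = 18.2: e^(−t/τ₁) = 0.54584, e^(−t/τ₂) = 0.015835.
C₂ = 1.30·[1 − (30.061·0.54584 − 4.3902·0.015835)/(25.671)] = 1.30·0.36352 = 0.47258 g/L.

0.473 g/L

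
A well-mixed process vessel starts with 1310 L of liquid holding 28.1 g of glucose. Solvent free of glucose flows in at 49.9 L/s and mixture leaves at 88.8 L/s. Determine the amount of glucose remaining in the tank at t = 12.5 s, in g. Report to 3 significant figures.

9.75 g

Let m(t) be the amount of glucose. Volume: V(t) = V₀ + (Q_in − Q_out) t = 1310 − 38.900 t; V(12.5) = 823.75 L.
Solute balance: dm/dt = 0 − Q_out C = −Q_out m/V(t).
Separate: dm/m = −Q_out dt/V(t) ⇒ ln(m/m₀) = −(Q_out/(Q_in−Q_out)) ln(V/V₀).
m = m₀ (V₀/V)^(Q_out/(Q_in−Q_out)) = 28.1 × (1310/823.75)^(-2.2828) = 9.7450 g.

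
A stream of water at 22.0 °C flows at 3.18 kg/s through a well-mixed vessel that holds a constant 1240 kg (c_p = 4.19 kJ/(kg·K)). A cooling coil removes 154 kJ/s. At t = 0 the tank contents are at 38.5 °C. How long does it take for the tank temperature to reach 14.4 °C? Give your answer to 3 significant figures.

764 s

M c_p dT/dt = ṁ c_p (T_in − T) − Q̇.
τ = M/ṁ = 389.94 s; T_ss = T_in − Q̇/(ṁ c_p) = 10.442 °C.
T(t) = T_ss + (T₀ − T_ss) e^(−t/τ). Set T = 14.4:
e^(−t/τ) = (14.4 − 10.442)/(38.5 − 10.442) = 0.14106
t = −389.94 · ln(0.14106) = 763.71 s.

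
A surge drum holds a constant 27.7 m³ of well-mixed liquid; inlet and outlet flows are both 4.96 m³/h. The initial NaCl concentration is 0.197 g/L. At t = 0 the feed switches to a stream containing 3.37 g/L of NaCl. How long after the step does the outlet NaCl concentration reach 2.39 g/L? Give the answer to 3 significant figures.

Species balance: V dC/dt = Q(C_in − C) ⇒ τ = V/Q = 5.5847 h.
C(t) = C_in + (C₀ − C_in) e^(−t/τ). Set C = 2.39 and solve for t:
e^(−t/τ) = (C − C_in)/(C₀ − C_in) = (2.39 − 3.37)/(0.197 − 3.37) = 0.30886
t = −τ ln(…) = 5.5847 × 1.1749 = 6.5613 h.

6.56 h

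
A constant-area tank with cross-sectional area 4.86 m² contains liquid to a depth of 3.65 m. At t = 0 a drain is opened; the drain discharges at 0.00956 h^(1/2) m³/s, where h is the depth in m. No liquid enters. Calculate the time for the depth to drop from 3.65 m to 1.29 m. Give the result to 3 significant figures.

A dh/dt = −Q_out = −0.00956 √h.
∫ h^(−1/2) dh = −(0.00956/A) ∫ dt, giving 2√h = 2√h₀ − (0.00956/A) t.
t = 2A(√h₀ − √h)/0.00956 = 2·4.86·(√3.65 − √1.29)/0.00956
  = 9.7200 × (1.9105 − 1.1358) / 0.00956 = 787.68 s.

788 s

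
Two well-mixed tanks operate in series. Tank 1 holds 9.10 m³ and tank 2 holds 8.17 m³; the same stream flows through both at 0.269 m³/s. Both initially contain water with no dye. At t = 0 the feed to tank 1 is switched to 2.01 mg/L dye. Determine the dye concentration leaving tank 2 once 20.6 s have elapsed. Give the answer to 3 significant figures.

0.274 mg/L

Species balance on tank i: dCᵢ/dt = (Cᵢ₋₁ − Cᵢ)/τᵢ with τᵢ = Vᵢ/Q.
τ₁ = 9.10/0.269 = 33.829 s; τ₂ = 8.17/0.269 = 30.372 s.
Tank 1: C₁ = C_in(1 − e^(−t/τ₁)). Tank 2 (τ₁ ≠ τ₂): C₂ = C_in[1 − (τ₁ e^(−t/τ₁) − τ₂ e^(−t/τ₂))/(τ₁ − τ₂)].
At t = 20.6: e^(−t/τ₁) = 0.54392, e^(−t/τ₂) = 0.50750.
C₂ = 2.01·[1 − (33.829·0.54392 − 30.372·0.50750)/(3.4572)] = 2.01·0.13607 = 0.27351 mg/L.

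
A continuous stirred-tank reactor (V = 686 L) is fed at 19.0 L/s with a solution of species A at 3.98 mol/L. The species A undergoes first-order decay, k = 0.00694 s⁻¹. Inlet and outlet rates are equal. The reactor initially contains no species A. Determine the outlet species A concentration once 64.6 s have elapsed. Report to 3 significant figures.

V dC/dt = Q(C_in − C) − k V C.
dC/dt = (Q/V) C_in − (Q/V + k) C; effective rate a = Q/V + k = 0.027697 + 0.00694 = 0.034637 s⁻¹.
C_ss = Q C_in/(Q + kV) = 3.1825 mol/L; C(t) = C_ss + (C₀ − C_ss) e^(−a t).
C(64.6) = 3.1825 + (-3.1825)·e^(−0.034637·64.6) = 3.1825 + (-3.1825)·0.10672 = 2.8429 mol/L.

2.84 mol/L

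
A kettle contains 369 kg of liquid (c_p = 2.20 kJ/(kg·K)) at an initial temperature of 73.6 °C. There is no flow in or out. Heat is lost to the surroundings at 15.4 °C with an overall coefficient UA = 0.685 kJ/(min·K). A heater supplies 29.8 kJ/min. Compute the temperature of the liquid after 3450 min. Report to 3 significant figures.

Unsteady energy balance on the tank contents: M c_p dT/dt = −UA(T − T_amb) + Q̇.
dT/dt = (T_ss − T)/τ with T_ss = T_amb + Q̇/UA = 15.4 + 29.8/0.685 = 58.904 °C, τ = M c_p/UA = 369·2.20/0.685 = 1185.1 min.
T approaches T_ss exponentially: T(t) = T_ss + (T₀ − T_ss) e^(−t/τ).
T(3450) = 58.904 + (14.696)·0.054415 = 59.703 °C.

59.7 °C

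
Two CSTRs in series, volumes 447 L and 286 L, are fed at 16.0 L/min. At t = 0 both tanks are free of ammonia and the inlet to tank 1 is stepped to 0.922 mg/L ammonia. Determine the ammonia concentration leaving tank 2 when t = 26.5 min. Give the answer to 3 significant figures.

0.302 mg/L

Each tank obeys Vᵢ dCᵢ/dt = Q(Cᵢ₋₁ − Cᵢ), so τᵢ = Vᵢ/Q.
τ₁ = 447/16.0 = 27.938 min; τ₂ = 286/16.0 = 17.875 min.
Tank 1: C₁ = C_in(1 − e^(−t/τ₁)). Tank 2 (τ₁ ≠ τ₂): C₂ = C_in[1 − (τ₁ e^(−t/τ₁) − τ₂ e^(−t/τ₂))/(τ₁ − τ₂)].
At t = 26.5: e^(−t/τ₁) = 0.38730, e^(−t/τ₂) = 0.22707.
C₂ = 0.922·[1 − (27.938·0.38730 − 17.875·0.22707)/(10.062)] = 0.922·0.32805 = 0.30246 mg/L.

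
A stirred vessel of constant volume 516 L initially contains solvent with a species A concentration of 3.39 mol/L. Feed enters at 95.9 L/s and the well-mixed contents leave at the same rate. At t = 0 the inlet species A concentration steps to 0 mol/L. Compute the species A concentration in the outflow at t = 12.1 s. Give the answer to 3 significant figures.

0.358 mol/L

Accumulation = in − out for the solute gives V dC/dt = Q(C_in − C).
Time constant τ = V/Q = 516/95.9 = 5.3806 s.
This is linear first-order; C(t) = C_in + (C₀ − C_in) e^(−t/τ).
C(12.1) = 0 + (3.39 − 0)·e^(−12.1/5.3806) = 0 + (3.3900)·0.10552 = 0.35773 mol/L.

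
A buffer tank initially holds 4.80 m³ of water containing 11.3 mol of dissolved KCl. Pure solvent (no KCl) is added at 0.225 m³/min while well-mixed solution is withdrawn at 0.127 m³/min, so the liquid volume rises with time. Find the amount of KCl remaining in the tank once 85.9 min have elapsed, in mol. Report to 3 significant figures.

3.04 mol

Let m(t) be the amount of KCl. Volume: V(t) = V₀ + (Q_in − Q_out) t = 4.80 + 0.098000 t; V(85.9) = 13.218 m³.
Species balance (pure solvent in): dm/dt = −Q_out · m/V(t).
dm/m = −Q_out dt/(V₀ + 0.098000 t); integrating gives ln(m/m₀) = −(Q_out/(Q_in−Q_out)) ln(V/V₀).
m = m₀ (V₀/V)^(Q_out/(Q_in−Q_out)) = 11.3 × (4.80/13.218)^(1.2959) = 3.0406 mol.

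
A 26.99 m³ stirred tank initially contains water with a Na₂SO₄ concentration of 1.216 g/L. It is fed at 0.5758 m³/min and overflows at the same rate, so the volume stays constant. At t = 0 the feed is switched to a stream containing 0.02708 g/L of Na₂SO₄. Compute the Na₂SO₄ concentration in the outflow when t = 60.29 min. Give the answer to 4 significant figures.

0.3556 g/L

Unsteady species balance (constant V, well mixed): V dC/dt = Q(C_in − C).
Time constant τ = V/Q = 26.99/0.5758 = 46.8739 min.
C approaches C_in exponentially: C(t) = C_in + (C₀ − C_in) e^(−t/τ).
C(60.29) = 0.02708 + (1.216 − 0.02708)·e^(−60.29/46.8739) = 0.02708 + (1.18892)·0.276314 = 0.355596 g/L.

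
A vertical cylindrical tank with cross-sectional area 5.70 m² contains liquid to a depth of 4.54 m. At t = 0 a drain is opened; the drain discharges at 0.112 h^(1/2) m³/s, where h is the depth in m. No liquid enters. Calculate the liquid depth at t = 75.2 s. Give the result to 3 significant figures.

1.94 m

A dh/dt = −Q_out = −0.112 √h.
Separate and integrate: 2(√h − √h₀) = −(0.112/A) t.
√h = √4.54 − 0.112·75.2/(2·5.70) = 2.1307 − 0.73881 = 1.3919.
h = 1.3919² = 1.9374 m.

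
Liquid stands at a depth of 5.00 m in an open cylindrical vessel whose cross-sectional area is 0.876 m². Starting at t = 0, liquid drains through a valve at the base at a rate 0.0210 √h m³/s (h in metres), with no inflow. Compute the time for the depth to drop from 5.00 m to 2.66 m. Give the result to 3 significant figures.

50.5 s

Accumulation of liquid (constant cross-section A): A dh/dt = −0.0210 √h.
∫ h^(−1/2) dh = −(0.0210/A) ∫ dt, giving 2√h = 2√h₀ − (0.0210/A) t.
t = 2A(√h₀ − √h)/0.0210 = 2·0.876·(√5.00 − √2.66)/0.0210
  = 1.7520 × (2.2361 − 1.6310) / 0.0210 = 50.484 s.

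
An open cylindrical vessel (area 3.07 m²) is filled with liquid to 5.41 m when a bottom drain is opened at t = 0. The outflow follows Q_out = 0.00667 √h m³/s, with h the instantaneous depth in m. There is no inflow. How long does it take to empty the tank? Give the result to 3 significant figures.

2140 s

With no inflow, A dh/dt = −0.00667 √h.
This is separable: 2 d(√h)/dt = −0.00667/A, so √h = √h₀ − (0.00667/(2A)) t.
Set h = 0: 2√h₀ = (0.00667/A) t_empty ⇒ t_empty = 2A√h₀/0.00667.
t_empty = 2·3.07·√5.41/0.00667 = 6.1400·2.3259/0.00667 = 2141.1 s.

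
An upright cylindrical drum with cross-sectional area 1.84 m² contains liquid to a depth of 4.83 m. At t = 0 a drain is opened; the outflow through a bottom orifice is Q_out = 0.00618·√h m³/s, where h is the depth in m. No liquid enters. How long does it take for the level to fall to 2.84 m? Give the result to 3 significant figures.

305 s

A dh/dt = −Q_out = −0.00618 √h.
This is separable: 2 d(√h)/dt = −0.00618/A, so √h = √h₀ − (0.00618/(2A)) t.
t = 2A(√h₀ − √h)/0.00618 = 2·1.84·(√4.83 − √2.84)/0.00618
  = 3.6800 × (2.1977 − 1.6852) / 0.00618 = 305.18 s.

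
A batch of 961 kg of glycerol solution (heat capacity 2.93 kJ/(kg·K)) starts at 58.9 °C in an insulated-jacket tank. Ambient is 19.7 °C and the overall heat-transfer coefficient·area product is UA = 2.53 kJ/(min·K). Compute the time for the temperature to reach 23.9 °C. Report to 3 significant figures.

Unsteady energy balance on the tank contents: M c_p dT/dt = −UA(T − T_amb).
τ = M c_p/UA = 1112.9 min; T_ss = T_amb = 19.700 °C.
T(t) = T_ss + (T₀ − T_ss)e^(−t/τ); set T = 23.9:
t = −τ ln[(T − T_ss)/(T₀ − T_ss)] = −1112.9 · ln(0.10714) = 2485.8 min.

2490 min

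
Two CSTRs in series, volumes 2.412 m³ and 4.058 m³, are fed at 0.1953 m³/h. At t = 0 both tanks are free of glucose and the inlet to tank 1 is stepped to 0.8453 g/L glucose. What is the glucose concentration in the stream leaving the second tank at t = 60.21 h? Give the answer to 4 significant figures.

Species balance on tank i: dCᵢ/dt = (Cᵢ₋₁ − Cᵢ)/τᵢ with τᵢ = Vᵢ/Q.
τ₁ = 2.412/0.1953 = 12.3502 h; τ₂ = 4.058/0.1953 = 20.7783 h.
Tank 1: C₁ = C_in(1 − e^(−t/τ₁)). Tank 2 (τ₁ ≠ τ₂): C₂ = C_in[1 − (τ₁ e^(−t/τ₁) − τ₂ e^(−t/τ₂))/(τ₁ − τ₂)].
At t = 60.21: e^(−t/τ₁) = 0.00763347, e^(−t/τ₂) = 0.0551479.
C₂ = 0.8453·[1 − (12.3502·0.00763347 − 20.7783·0.0551479)/(-8.42806)] = 0.8453·0.875226 = 0.739828 g/L.

0.7398 g/L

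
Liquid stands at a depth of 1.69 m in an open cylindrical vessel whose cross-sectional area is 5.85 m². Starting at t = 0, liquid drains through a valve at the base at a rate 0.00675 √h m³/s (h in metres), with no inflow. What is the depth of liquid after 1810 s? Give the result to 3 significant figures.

A dh/dt = −Q_out = −0.00675 √h.
∫ h^(−1/2) dh = −(0.00675/A) ∫ dt, giving 2√h = 2√h₀ − (0.00675/A) t.
√h = √1.69 − 0.00675·1810/(2·5.85) = 1.3000 − 1.0442 = 0.25577.
h = 0.25577² = 0.065418 m.

0.0654 m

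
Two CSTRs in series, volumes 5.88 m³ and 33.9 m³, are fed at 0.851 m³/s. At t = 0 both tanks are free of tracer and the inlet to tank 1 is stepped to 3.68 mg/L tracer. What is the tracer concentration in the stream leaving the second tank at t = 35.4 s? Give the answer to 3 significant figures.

1.85 mg/L

Time constants: τᵢ = Vᵢ/Q for each well-mixed tank.
τ₁ = 5.88/0.851 = 6.9095 s; τ₂ = 33.9/0.851 = 39.835 s.
Tank 1: C₁ = C_in(1 − e^(−t/τ₁)). Tank 2 (τ₁ ≠ τ₂): C₂ = C_in[1 − (τ₁ e^(−t/τ₁) − τ₂ e^(−t/τ₂))/(τ₁ − τ₂)].
At t = 35.4: e^(−t/τ₁) = 0.0059559, e^(−t/τ₂) = 0.41121.
C₂ = 3.68·[1 − (6.9095·0.0059559 − 39.835·0.41121)/(-32.926)] = 3.68·0.50375 = 1.8538 mg/L.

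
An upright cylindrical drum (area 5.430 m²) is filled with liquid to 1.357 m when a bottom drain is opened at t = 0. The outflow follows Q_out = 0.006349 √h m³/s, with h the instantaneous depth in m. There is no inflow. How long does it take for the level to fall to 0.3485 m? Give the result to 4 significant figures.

A dh/dt = −Q_out = −0.006349 √h.
Separate and integrate: 2(√h − √h₀) = −(0.006349/A) t.
t = 2A(√h₀ − √h)/0.006349 = 2·5.430·(√1.357 − √0.3485)/0.006349
  = 10.8600 × (1.16490 − 0.590339) / 0.006349 = 982.796 s.

982.8 s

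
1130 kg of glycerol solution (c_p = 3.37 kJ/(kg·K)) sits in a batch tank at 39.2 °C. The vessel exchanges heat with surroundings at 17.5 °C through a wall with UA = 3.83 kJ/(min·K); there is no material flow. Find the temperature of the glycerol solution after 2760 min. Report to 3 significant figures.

18.9 °C

M c_p dT/dt = −UA(T − T_amb).
dT/dt = (T_ss − T)/τ with T_ss = T_amb = 17.500 °C, τ = M c_p/UA = 1130·3.37/3.83 = 994.28 min.
This is linear first-order; T(t) = T_ss + (T₀ − T_ss) e^(−t/τ).
T(2760) = 17.500 + (21.700)·0.062295 = 18.852 °C.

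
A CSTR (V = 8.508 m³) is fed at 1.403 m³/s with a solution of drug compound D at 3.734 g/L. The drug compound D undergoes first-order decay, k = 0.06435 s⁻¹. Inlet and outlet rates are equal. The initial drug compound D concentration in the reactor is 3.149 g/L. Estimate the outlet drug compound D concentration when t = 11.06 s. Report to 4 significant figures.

2.723 g/L

Accumulation = in − out − consumed: V dC/dt = Q C_in − Q C − k V C.
dC/dt = (Q/V) C_in − (Q/V + k) C; effective rate a = Q/V + k = 0.164904 + 0.06435 = 0.229254 s⁻¹.
C_ss = Q C_in/(Q + kV) = 2.68589 g/L; C(t) = C_ss + (C₀ − C_ss) e^(−a t).
C(11.06) = 2.68589 + (0.463110)·e^(−0.229254·11.06) = 2.68589 + (0.463110)·0.0792185 = 2.72258 g/L.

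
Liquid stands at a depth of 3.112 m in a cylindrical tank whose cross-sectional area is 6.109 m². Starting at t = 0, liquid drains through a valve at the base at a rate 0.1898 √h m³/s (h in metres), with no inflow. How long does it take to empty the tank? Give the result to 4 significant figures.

113.6 s

Volume balance on the tank: A dh/dt = −0.1898 √h.
∫ h^(−1/2) dh = −(0.1898/A) ∫ dt, giving 2√h = 2√h₀ − (0.1898/A) t.
Set h = 0: 2√h₀ = (0.1898/A) t_empty ⇒ t_empty = 2A√h₀/0.1898.
t_empty = 2·6.109·√3.112/0.1898 = 12.2180·1.76409/0.1898 = 113.560 s.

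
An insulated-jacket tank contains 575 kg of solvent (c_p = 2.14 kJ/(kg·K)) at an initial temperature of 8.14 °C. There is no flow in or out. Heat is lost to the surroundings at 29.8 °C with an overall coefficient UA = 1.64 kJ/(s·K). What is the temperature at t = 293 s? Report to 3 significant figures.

15.1 °C

Unsteady energy balance on the tank contents: M c_p dT/dt = −UA(T − T_amb).
dT/dt = (T_ss − T)/τ with T_ss = T_amb = 29.800 °C, τ = M c_p/UA = 575·2.14/1.64 = 750.30 s.
Solution: T(t) = T_ss + (T₀ − T_ss) e^(−t/τ).
T(293) = 29.800 + (-21.660)·0.67671 = 15.142 °C.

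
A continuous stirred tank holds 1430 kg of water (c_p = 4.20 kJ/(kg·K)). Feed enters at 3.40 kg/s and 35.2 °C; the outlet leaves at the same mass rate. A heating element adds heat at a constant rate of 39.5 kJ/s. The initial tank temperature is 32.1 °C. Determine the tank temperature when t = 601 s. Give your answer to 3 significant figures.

36.6 °C

M c_p dT/dt = ṁ c_p (T_in − T) + Q̇.
τ = M/ṁ = 420.59 s; T_ss = T_in + Q̇/(ṁ c_p) = 35.2 + 39.5/(3.40·4.20) = 37.966 °C.
This is linear first-order; T(t) = T_ss + (T₀ − T_ss) e^(−t/τ).
T(601) = 37.966 + (-5.8661)·e^(−601/420.59) = 37.966 + (-5.8661)·0.23956 = 36.561 °C.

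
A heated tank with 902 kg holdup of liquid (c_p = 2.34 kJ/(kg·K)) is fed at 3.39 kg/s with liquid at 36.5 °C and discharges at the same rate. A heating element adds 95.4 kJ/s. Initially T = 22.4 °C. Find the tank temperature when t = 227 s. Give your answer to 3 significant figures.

37.4 °C

Unsteady energy balance on the tank contents: M c_p dT/dt = ṁ c_p (T_in − T) + 95.4.
τ = M/ṁ = 266.08 s; T_ss = T_in + Q̇/(ṁ c_p) = 36.5 + 95.4/(3.39·2.34) = 48.526 °C.
T approaches T_ss exponentially: T(t) = T_ss + (T₀ − T_ss) e^(−t/τ).
T(227) = 48.526 + (-26.126)·e^(−227/266.08) = 48.526 + (-26.126)·0.42608 = 37.395 °C.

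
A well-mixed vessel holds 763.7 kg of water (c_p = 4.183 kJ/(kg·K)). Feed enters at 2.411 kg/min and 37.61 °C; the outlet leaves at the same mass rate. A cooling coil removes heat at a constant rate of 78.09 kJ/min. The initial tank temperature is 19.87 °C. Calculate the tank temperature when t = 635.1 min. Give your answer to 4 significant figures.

M c_p dT/dt = ṁ c_p (T_in − T) − Q̇.
τ = M/ṁ = 316.757 min; T_ss = T_in − Q̇/(ṁ c_p) = 37.61 − 78.09/(2.411·4.183) = 29.8670 °C.
Integrating: T(t) = T_ss + (T₀ − T_ss) e^(−t/τ).
T(635.1) = 29.8670 + (-9.99698)·e^(−635.1/316.757) = 29.8670 + (-9.99698)·0.134659 = 28.5208 °C.

28.52 °C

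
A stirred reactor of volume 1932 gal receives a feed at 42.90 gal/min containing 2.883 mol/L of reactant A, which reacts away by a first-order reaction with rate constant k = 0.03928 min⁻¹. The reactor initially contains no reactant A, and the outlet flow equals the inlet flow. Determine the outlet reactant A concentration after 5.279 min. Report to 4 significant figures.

Species balance: V dC/dt = Q C_in − Q C − k V C.
This is linear with rate a = Q/V + k = 0.0614850 min⁻¹.
C_ss = Q C_in/(Q + kV) = 1.04118 mol/L; C(t) = C_ss + (C₀ − C_ss) e^(−a t).
C(5.279) = 1.04118 + (-1.04118)·e^(−0.0614850·5.279) = 1.04118 + (-1.04118)·0.722831 = 0.288582 mol/L.

0.2886 mol/L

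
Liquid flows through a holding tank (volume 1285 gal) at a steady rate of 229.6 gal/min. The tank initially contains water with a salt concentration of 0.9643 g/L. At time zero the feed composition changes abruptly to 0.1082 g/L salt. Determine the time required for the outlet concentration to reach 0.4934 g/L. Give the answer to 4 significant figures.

4.470 min

Transient balance on the dissolved component: V dC/dt = Q(C_in − C), so τ = V/Q = 5.59669 min.
C(t) = C_in + (C₀ − C_in) e^(−t/τ). Set C = 0.4934 and solve for t:
e^(−t/τ) = (C − C_in)/(C₀ − C_in) = (0.4934 − 0.1082)/(0.9643 − 0.1082) = 0.449947
t = −τ ln(…) = 5.59669 × 0.798625 = 4.46965 min.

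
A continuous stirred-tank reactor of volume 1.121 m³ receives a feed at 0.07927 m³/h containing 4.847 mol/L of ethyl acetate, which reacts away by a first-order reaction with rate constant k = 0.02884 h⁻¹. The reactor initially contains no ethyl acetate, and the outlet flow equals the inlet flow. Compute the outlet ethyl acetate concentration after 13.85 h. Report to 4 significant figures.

Species balance: V dC/dt = Q C_in − Q C − k V C.
This is linear with rate a = Q/V + k = 0.0995536 h⁻¹.
C_ss = Q C_in/(Q + kV) = 3.44286 mol/L; C(t) = C_ss + (C₀ − C_ss) e^(−a t).
C(13.85) = 3.44286 + (-3.44286)·e^(−0.0995536·13.85) = 3.44286 + (-3.44286)·0.251876 = 2.57568 mol/L.

2.576 mol/L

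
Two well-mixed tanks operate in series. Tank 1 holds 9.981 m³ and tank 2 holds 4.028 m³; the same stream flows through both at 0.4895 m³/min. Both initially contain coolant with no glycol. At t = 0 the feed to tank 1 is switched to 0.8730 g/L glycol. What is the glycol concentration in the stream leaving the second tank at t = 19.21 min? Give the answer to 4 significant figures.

Each tank obeys Vᵢ dCᵢ/dt = Q(Cᵢ₋₁ − Cᵢ), so τᵢ = Vᵢ/Q.
τ₁ = 9.981/0.4895 = 20.3902 min; τ₂ = 4.028/0.4895 = 8.22880 min.
Tank 1: C₁ = C_in(1 − e^(−t/τ₁)). Tank 2 (τ₁ ≠ τ₂): C₂ = C_in[1 − (τ₁ e^(−t/τ₁) − τ₂ e^(−t/τ₂))/(τ₁ − τ₂)].
At t = 19.21: e^(−t/τ₁) = 0.389801, e^(−t/τ₂) = 0.0968606.
C₂ = 0.8730·[1 − (20.3902·0.389801 − 8.22880·0.0968606)/(12.1614)] = 0.8730·0.411986 = 0.359664 g/L.

0.3597 g/L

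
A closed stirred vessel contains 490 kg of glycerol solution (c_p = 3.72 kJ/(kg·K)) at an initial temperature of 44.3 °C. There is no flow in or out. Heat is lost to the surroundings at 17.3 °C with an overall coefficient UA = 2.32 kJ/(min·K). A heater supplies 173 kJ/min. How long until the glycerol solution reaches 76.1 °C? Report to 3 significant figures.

868 min

Heat balance on the well-mixed liquid: M c_p dT/dt = −UA(T − T_amb) + Q̇.
τ = M c_p/UA = 785.69 min; T_ss = T_amb + Q̇/UA = 17.3 + 173/2.32 = 91.869 °C.
T(t) = T_ss + (T₀ − T_ss)e^(−t/τ); set T = 76.1:
t = −τ ln[(T − T_ss)/(T₀ − T_ss)] = −785.69 · ln(0.33150) = 867.51 min.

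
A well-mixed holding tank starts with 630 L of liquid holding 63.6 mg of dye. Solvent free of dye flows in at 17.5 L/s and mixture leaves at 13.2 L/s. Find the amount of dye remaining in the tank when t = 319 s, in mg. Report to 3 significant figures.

Total volume: dV/dt = Q_in − Q_out = 4.3000 L/s, so V(t) = 630 + 4.3000 t and V(319) = 2001.7 L.
No dye enters, so dm/dt = −Q_out · (m/V).
dm/m = −Q_out dt/(V₀ + 4.3000 t); integrating gives ln(m/m₀) = −(Q_out/(Q_in−Q_out)) ln(V/V₀).
m = m₀ (V₀/V)^(Q_out/(Q_in−Q_out)) = 63.6 × (630/2001.7)^(3.0698) = 1.8292 mg.

1.83 mg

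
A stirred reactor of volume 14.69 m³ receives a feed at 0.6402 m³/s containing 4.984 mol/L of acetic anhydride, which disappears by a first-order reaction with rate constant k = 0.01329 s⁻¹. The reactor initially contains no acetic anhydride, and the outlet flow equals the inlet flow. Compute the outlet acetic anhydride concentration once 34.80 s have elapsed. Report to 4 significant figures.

3.291 mol/L

V dC/dt = Q(C_in − C) − k V C.
dC/dt = (Q/V) C_in − (Q/V + k) C; effective rate a = Q/V + k = 0.0435807 + 0.01329 = 0.0568707 s⁻¹.
C_ss = Q C_in/(Q + kV) = 3.81930 mol/L; C(t) = C_ss + (C₀ − C_ss) e^(−a t).
C(34.80) = 3.81930 + (-3.81930)·e^(−0.0568707·34.80) = 3.81930 + (-3.81930)·0.138194 = 3.29150 mol/L.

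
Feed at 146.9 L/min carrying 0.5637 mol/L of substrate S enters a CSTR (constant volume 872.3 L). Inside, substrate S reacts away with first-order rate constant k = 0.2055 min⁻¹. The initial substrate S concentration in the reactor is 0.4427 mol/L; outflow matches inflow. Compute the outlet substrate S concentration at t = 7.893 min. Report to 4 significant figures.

V dC/dt = Q(C_in − C) − k V C.
This is linear with rate a = Q/V + k = 0.373905 min⁻¹.
C_ss = Q C_in/(Q + kV) = 0.253888 mol/L; C(t) = C_ss + (C₀ − C_ss) e^(−a t).
C(7.893) = 0.253888 + (0.188812)·e^(−0.373905·7.893) = 0.253888 + (0.188812)·0.0522751 = 0.263758 mol/L.

0.2638 mol/L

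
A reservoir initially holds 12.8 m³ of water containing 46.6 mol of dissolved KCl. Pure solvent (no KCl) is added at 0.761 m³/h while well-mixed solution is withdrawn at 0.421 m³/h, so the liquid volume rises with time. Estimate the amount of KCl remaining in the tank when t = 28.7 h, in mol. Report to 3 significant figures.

Let m(t) be the amount of KCl. Volume: V(t) = V₀ + (Q_in − Q_out) t = 12.8 + 0.34000 t; V(28.7) = 22.558 m³.
Species balance (pure solvent in): dm/dt = −Q_out · m/V(t).
dm/m = −Q_out dt/(V₀ + 0.34000 t); integrating gives ln(m/m₀) = −(Q_out/(Q_in−Q_out)) ln(V/V₀).
m = m₀ (V₀/V)^(Q_out/(Q_in−Q_out)) = 46.6 × (12.8/22.558)^(1.2382) = 23.103 mol.

23.1 mol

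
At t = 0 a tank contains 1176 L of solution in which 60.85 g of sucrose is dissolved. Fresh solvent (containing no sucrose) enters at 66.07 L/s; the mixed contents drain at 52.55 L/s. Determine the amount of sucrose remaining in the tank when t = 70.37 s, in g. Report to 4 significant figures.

Let m(t) be the amount of sucrose. Volume: V(t) = V₀ + (Q_in − Q_out) t = 1176 + 13.5200 t; V(70.37) = 2127.40 L.
Solute balance: dm/dt = 0 − Q_out C = −Q_out m/V(t).
dm/m = −Q_out dt/(V₀ + 13.5200 t); integrating gives ln(m/m₀) = −(Q_out/(Q_in−Q_out)) ln(V/V₀).
m = m₀ (V₀/V)^(Q_out/(Q_in−Q_out)) = 60.85 × (1176/2127.40)^(3.88683) = 6.07610 g.

6.076 g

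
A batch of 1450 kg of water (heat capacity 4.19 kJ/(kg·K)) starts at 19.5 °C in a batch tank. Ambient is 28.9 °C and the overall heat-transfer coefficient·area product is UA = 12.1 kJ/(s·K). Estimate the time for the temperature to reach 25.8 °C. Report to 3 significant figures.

M c_p dT/dt = −UA(T − T_amb).
τ = M c_p/UA = 502.11 s; T_ss = T_amb = 28.900 °C.
T(t) = T_ss + (T₀ − T_ss)e^(−t/τ); set T = 25.8:
t = −τ ln[(T − T_ss)/(T₀ − T_ss)] = −502.11 · ln(0.32979) = 556.99 s.

557 s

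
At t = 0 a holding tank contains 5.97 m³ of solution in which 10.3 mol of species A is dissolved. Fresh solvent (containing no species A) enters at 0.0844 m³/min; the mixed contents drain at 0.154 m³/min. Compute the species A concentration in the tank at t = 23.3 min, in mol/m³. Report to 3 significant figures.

Let m(t) be the amount of species A. Volume: V(t) = V₀ + (Q_in − Q_out) t = 5.97 − 0.069600 t; V(23.3) = 4.3483 m³.
No species A enters, so dm/dt = −Q_out · (m/V).
dm/m = −Q_out dt/(V₀ − 0.069600 t); integrating gives ln(m/m₀) = −(Q_out/(Q_in−Q_out)) ln(V/V₀).
m = m₀ (V₀/V)^(Q_out/(Q_in−Q_out)) = 10.3 × (5.97/4.3483)^(-2.2126) = 5.1081 mol.
C = m/V = 5.1081/4.3483 = 1.1747 mol/m³.

1.17 mol/m³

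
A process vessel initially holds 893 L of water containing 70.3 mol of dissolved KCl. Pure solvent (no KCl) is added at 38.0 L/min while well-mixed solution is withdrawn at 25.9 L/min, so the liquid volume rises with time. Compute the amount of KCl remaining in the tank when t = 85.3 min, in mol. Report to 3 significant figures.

13.6 mol

Let m(t) be the amount of KCl. Volume: V(t) = V₀ + (Q_in − Q_out) t = 893 + 12.100 t; V(85.3) = 1925.1 L.
No KCl enters, so dm/dt = −Q_out · (m/V).
Separate: dm/m = −Q_out dt/V(t) ⇒ ln(m/m₀) = −(Q_out/(Q_in−Q_out)) ln(V/V₀).
m = m₀ (V₀/V)^(Q_out/(Q_in−Q_out)) = 70.3 × (893/1925.1)^(2.1405) = 13.579 mol.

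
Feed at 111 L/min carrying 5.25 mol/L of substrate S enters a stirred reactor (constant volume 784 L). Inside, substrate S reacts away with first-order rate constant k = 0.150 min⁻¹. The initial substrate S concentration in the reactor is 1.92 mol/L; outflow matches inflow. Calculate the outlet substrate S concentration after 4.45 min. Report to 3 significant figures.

2.38 mol/L

Accumulation = in − out − consumed: V dC/dt = Q C_in − Q C − k V C.
dC/dt = (Q/V) C_in − (Q/V + k) C; effective rate a = Q/V + k = 0.14158 + 0.150 = 0.29158 min⁻¹.
C_ss = Q C_in/(Q + kV) = 2.5492 mol/L; C(t) = C_ss + (C₀ − C_ss) e^(−a t).
C(4.45) = 2.5492 + (-0.62921)·e^(−0.29158·4.45) = 2.5492 + (-0.62921)·0.27320 = 2.3773 mol/L.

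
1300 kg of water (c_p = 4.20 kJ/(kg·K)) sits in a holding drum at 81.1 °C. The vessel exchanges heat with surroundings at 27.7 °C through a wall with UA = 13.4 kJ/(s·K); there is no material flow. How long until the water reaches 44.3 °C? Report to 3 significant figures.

Lumped-capacitance energy balance: M c_p dT/dt = UA(T_amb − T).
τ = M c_p/UA = 407.46 s; T_ss = T_amb = 27.700 °C.
T(t) = T_ss + (T₀ − T_ss)e^(−t/τ); set T = 44.3:
t = −τ ln[(T − T_ss)/(T₀ − T_ss)] = −407.46 · ln(0.31086) = 476.08 s.

476 s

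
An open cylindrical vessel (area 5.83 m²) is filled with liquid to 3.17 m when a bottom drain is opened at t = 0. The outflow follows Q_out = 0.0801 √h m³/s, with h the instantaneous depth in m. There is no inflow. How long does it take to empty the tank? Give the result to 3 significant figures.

A dh/dt = −Q_out = −0.0801 √h.
This is separable: 2 d(√h)/dt = −0.0801/A, so √h = √h₀ − (0.0801/(2A)) t.
Set h = 0: 2√h₀ = (0.0801/A) t_empty ⇒ t_empty = 2A√h₀/0.0801.
t_empty = 2·5.83·√3.17/0.0801 = 11.660·1.7804/0.0801 = 259.18 s.

259 s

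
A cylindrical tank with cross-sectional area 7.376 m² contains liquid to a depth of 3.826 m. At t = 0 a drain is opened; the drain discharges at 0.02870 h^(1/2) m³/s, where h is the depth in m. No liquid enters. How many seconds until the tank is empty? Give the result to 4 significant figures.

With no inflow, A dh/dt = −0.02870 √h.
This is separable: 2 d(√h)/dt = −0.02870/A, so √h = √h₀ − (0.02870/(2A)) t.
Set h = 0: 2√h₀ = (0.02870/A) t_empty ⇒ t_empty = 2A√h₀/0.02870.
t_empty = 2·7.376·√3.826/0.02870 = 14.7520·1.95602/0.02870 = 1005.41 s.

1005 s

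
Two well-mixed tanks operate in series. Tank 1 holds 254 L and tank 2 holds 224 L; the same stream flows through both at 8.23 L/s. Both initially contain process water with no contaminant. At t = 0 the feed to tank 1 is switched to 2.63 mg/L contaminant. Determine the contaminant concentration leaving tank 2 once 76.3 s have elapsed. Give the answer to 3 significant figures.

1.94 mg/L

Each tank obeys Vᵢ dCᵢ/dt = Q(Cᵢ₋₁ − Cᵢ), so τᵢ = Vᵢ/Q.
τ₁ = 254/8.23 = 30.863 s; τ₂ = 224/8.23 = 27.217 s.
Solving the cascade with C₁(0)=C₂(0)=0 gives C₂(t) = C_in[1 − (τ₁ e^(−t/τ₁) − τ₂ e^(−t/τ₂))/(τ₁ − τ₂)].
At t = 76.3: e^(−t/τ₁) = 0.084396, e^(−t/τ₂) = 0.060607.
C₂ = 2.63·[1 − (30.863·0.084396 − 27.217·0.060607)/(3.6452)] = 2.63·0.73798 = 1.9409 mg/L.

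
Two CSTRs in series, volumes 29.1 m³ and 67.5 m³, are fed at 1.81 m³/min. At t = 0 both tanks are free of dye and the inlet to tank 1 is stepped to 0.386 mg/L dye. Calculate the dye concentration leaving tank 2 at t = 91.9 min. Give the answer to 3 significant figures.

0.329 mg/L

Each tank obeys Vᵢ dCᵢ/dt = Q(Cᵢ₋₁ − Cᵢ), so τᵢ = Vᵢ/Q.
τ₁ = 29.1/1.81 = 16.077 min; τ₂ = 67.5/1.81 = 37.293 min.
Tank 1: C₁ = C_in(1 − e^(−t/τ₁)). Tank 2 (τ₁ ≠ τ₂): C₂ = C_in[1 − (τ₁ e^(−t/τ₁) − τ₂ e^(−t/τ₂))/(τ₁ − τ₂)].
At t = 91.9: e^(−t/τ₁) = 0.0032925, e^(−t/τ₂) = 0.085070.
C₂ = 0.386·[1 − (16.077·0.0032925 − 37.293·0.085070)/(-21.215)] = 0.386·0.85296 = 0.32924 mg/L.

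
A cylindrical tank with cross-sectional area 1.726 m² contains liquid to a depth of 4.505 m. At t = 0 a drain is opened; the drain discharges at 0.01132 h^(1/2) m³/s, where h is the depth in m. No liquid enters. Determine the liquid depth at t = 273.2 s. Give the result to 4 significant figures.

Unsteady balance on liquid volume: A dh/dt = −0.01132 √h.
Separate and integrate: 2(√h − √h₀) = −(0.01132/A) t.
√h = √4.505 − 0.01132·273.2/(2·1.726) = 2.12250 − 0.895893 = 1.22661.
h = 1.22661² = 1.50456 m.

1.505 m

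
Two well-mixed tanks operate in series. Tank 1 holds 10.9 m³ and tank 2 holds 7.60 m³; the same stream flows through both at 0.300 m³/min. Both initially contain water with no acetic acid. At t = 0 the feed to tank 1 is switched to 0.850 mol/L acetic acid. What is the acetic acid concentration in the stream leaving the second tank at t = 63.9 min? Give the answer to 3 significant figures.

0.523 mol/L

Species balance on tank i: dCᵢ/dt = (Cᵢ₋₁ − Cᵢ)/τᵢ with τᵢ = Vᵢ/Q.
τ₁ = 10.9/0.300 = 36.333 min; τ₂ = 7.60/0.300 = 25.333 min.
Tank 1: C₁ = C_in(1 − e^(−t/τ₁)). Tank 2 (τ₁ ≠ τ₂): C₂ = C_in[1 − (τ₁ e^(−t/τ₁) − τ₂ e^(−t/τ₂))/(τ₁ − τ₂)].
At t = 63.9: e^(−t/τ₁) = 0.17227, e^(−t/τ₂) = 0.080269.
C₂ = 0.850·[1 − (36.333·0.17227 − 25.333·0.080269)/(11.000)] = 0.850·0.61586 = 0.52348 mol/L.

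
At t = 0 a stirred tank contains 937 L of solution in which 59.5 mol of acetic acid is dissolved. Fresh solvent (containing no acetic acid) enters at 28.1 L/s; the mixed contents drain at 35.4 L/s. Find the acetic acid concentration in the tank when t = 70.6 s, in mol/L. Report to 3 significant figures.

0.00294 mol/L

Let m(t) be the amount of acetic acid. Volume: V(t) = V₀ + (Q_in − Q_out) t = 937 − 7.3000 t; V(70.6) = 421.62 L.
Solute balance: dm/dt = 0 − Q_out C = −Q_out m/V(t).
Separate: dm/m = −Q_out dt/V(t) ⇒ ln(m/m₀) = −(Q_out/(Q_in−Q_out)) ln(V/V₀).
m = m₀ (V₀/V)^(Q_out/(Q_in−Q_out)) = 59.5 × (937/421.62)^(-4.8493) = 1.2379 mol.
C = m/V = 1.2379/421.62 = 0.0029361 mol/L.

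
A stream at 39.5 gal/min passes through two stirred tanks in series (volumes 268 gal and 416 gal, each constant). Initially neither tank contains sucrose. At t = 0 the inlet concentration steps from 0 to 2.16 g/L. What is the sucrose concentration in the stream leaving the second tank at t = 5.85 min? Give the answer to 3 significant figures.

0.328 g/L

Each tank obeys Vᵢ dCᵢ/dt = Q(Cᵢ₋₁ − Cᵢ), so τᵢ = Vᵢ/Q.
τ₁ = 268/39.5 = 6.7848 min; τ₂ = 416/39.5 = 10.532 min.
Solving the cascade with C₁(0)=C₂(0)=0 gives C₂(t) = C_in[1 − (τ₁ e^(−t/τ₁) − τ₂ e^(−t/τ₂))/(τ₁ − τ₂)].
At t = 5.85: e^(−t/τ₁) = 0.42222, e^(−t/τ₂) = 0.57380.
C₂ = 2.16·[1 − (6.7848·0.42222 − 10.532·0.57380)/(-3.7468)] = 2.16·0.15171 = 0.32770 g/L.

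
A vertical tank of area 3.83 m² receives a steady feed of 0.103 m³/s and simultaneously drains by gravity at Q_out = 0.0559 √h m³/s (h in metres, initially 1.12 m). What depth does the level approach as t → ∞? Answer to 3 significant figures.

3.40 m

A dh/dt = Q_in − 0.0559 √h. Steady state requires inflow = outflow:
Q_in = 0.0559 √h_ss ⇒ √h_ss = 0.103/0.0559 = 1.8426.
h_ss = 1.8426² = 3.3951 m. (Since h₀ = 1.12 m < h_ss, the level will rise toward this value.)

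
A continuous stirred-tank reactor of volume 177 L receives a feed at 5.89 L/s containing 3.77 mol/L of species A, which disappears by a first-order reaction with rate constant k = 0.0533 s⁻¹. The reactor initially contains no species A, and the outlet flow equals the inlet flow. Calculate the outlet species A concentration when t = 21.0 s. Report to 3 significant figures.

1.21 mol/L

Species balance: V dC/dt = Q C_in − Q C − k V C.
This is linear with rate a = Q/V + k = 0.086577 s⁻¹.
C_ss = Q C_in/(Q + kV) = 1.4490 mol/L; C(t) = C_ss + (C₀ − C_ss) e^(−a t).
C(21.0) = 1.4490 + (-1.4490)·e^(−0.086577·21.0) = 1.4490 + (-1.4490)·0.16233 = 1.2138 mol/L.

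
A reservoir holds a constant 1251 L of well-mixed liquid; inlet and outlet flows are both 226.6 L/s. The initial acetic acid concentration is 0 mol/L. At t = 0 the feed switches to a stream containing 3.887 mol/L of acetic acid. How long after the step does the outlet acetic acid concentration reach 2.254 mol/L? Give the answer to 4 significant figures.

Species balance: V dC/dt = Q(C_in − C) ⇒ τ = V/Q = 5.52074 s.
C(t) = C_in + (C₀ − C_in) e^(−t/τ). Set C = 2.254 and solve for t:
e^(−t/τ) = (C − C_in)/(C₀ − C_in) = (2.254 − 3.887)/(0 − 3.887) = 0.420118
t = −τ ln(…) = 5.52074 × 0.867219 = 4.78769 s.

4.788 s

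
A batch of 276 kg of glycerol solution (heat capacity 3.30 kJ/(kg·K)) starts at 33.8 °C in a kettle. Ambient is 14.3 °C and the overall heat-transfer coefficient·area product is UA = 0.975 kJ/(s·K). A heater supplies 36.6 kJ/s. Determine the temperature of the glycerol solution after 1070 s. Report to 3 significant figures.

M c_p dT/dt = −UA(T − T_amb) + Q̇.
dT/dt = (T_ss − T)/τ with T_ss = T_amb + Q̇/UA = 14.3 + 36.6/0.975 = 51.838 °C, τ = M c_p/UA = 276·3.30/0.975 = 934.15 s.
This is linear first-order; T(t) = T_ss + (T₀ − T_ss) e^(−t/τ).
T(1070) = 51.838 + (-18.038)·0.31809 = 46.101 °C.

46.1 °C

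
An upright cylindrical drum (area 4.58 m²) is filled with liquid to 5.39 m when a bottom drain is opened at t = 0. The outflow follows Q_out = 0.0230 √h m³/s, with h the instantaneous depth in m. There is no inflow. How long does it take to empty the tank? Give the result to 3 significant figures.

925 s

With no inflow, A dh/dt = −0.0230 √h.
This is separable: 2 d(√h)/dt = −0.0230/A, so √h = √h₀ − (0.0230/(2A)) t.
Tank is empty when √h = 0: t_empty = 2A√h₀/0.0230.
t_empty = 2·4.58·√5.39/0.0230 = 9.1600·2.3216/0.0230 = 924.62 s.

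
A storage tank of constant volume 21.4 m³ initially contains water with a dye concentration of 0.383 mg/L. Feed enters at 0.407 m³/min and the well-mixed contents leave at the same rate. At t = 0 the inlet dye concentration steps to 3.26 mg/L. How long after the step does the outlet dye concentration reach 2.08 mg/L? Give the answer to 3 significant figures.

46.9 min

Species balance on the tank: V dC/dt = Q(C_in − C), so τ = V/Q = 52.580 min.
C(t) = C_in + (C₀ − C_in) e^(−t/τ). Set C = 2.08 and solve for t:
e^(−t/τ) = (C − C_in)/(C₀ − C_in) = (2.08 − 3.26)/(0.383 − 3.26) = 0.41015
t = −τ ln(…) = 52.580 × 0.89123 = 46.861 min.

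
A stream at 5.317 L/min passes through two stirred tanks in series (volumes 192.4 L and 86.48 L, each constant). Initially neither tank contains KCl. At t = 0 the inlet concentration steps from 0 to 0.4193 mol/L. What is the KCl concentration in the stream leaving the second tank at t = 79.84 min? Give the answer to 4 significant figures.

Time constants: τᵢ = Vᵢ/Q for each well-mixed tank.
τ₁ = 192.4/5.317 = 36.1858 min; τ₂ = 86.48/5.317 = 16.2648 min.
Tank 1: C₁ = C_in(1 − e^(−t/τ₁)). Tank 2 (τ₁ ≠ τ₂): C₂ = C_in[1 − (τ₁ e^(−t/τ₁) − τ₂ e^(−t/τ₂))/(τ₁ − τ₂)].
At t = 79.84: e^(−t/τ₁) = 0.110097, e^(−t/τ₂) = 0.00738166.
C₂ = 0.4193·[1 − (36.1858·0.110097 − 16.2648·0.00738166)/(19.9210)] = 0.4193·0.806039 = 0.337972 mol/L.

0.3380 mol/L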